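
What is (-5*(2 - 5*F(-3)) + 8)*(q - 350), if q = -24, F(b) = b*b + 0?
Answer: -83402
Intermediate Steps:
F(b) = b² (F(b) = b² + 0 = b²)
(-5*(2 - 5*F(-3)) + 8)*(q - 350) = (-5*(2 - 5*(-3)²) + 8)*(-24 - 350) = (-5*(2 - 5*9) + 8)*(-374) = (-5*(2 - 45) + 8)*(-374) = (-5*(-43) + 8)*(-374) = (215 + 8)*(-374) = 223*(-374) = -83402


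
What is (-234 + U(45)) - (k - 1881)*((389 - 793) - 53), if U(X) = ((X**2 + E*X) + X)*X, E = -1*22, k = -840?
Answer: -1195131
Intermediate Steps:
E = -22
U(X) = X*(X**2 - 21*X) (U(X) = ((X**2 - 22*X) + X)*X = (X**2 - 21*X)*X = X*(X**2 - 21*X))
(-234 + U(45)) - (k - 1881)*((389 - 793) - 53) = (-234 + 45**2*(-21 + 45)) - (-840 - 1881)*((389 - 793) - 53) = (-234 + 2025*24) - (-2721)*(-404 - 53) = (-234 + 48600) - (-2721)*(-457) = 48366 - 1*1243497 = 48366 - 1243497 = -1195131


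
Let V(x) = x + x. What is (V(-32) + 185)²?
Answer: 14641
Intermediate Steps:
V(x) = 2*x
(V(-32) + 185)² = (2*(-32) + 185)² = (-64 + 185)² = 121² = 14641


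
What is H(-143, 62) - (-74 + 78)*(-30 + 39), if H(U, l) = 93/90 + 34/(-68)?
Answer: -532/15 ≈ -35.467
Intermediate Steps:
H(U, l) = 8/15 (H(U, l) = 93*(1/90) + 34*(-1/68) = 31/30 - ½ = 8/15)
H(-143, 62) - (-74 + 78)*(-30 + 39) = 8/15 - (-74 + 78)*(-30 + 39) = 8/15 - 4*9 = 8/15 - 1*36 = 8/15 - 36 = -532/15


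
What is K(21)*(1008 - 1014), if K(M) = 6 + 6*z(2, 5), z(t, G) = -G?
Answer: 144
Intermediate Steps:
K(M) = -24 (K(M) = 6 + 6*(-1*5) = 6 + 6*(-5) = 6 - 30 = -24)
K(21)*(1008 - 1014) = -24*(1008 - 1014) = -24*(-6) = 144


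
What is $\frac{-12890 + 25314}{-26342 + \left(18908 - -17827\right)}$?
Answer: $\frac{12424}{10393} \approx 1.1954$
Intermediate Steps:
$\frac{-12890 + 25314}{-26342 + \left(18908 - -17827\right)} = \frac{12424}{-26342 + \left(18908 + 17827\right)} = \frac{12424}{-26342 + 36735} = \frac{12424}{10393}$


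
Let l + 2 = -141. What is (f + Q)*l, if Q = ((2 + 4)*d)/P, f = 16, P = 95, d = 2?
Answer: -219076/95 ≈ -2306.1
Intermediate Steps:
l = -143 (l = -2 - 141 = -143)
Q = 12/95 (Q = ((2 + 4)*2)/95 = (6*2)*(1/95) = 12*(1/95) = 12/95 ≈ 0.12632)
(f + Q)*l = (16 + 12/95)*(-143) = (1532/95)*(-143) = -219076/95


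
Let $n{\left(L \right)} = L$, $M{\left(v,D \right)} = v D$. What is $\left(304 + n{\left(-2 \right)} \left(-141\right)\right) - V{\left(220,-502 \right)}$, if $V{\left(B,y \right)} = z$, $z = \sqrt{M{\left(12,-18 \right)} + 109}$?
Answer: $586 - i \sqrt{107} \approx 586.0 - 10.344 i$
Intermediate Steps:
$M{\left(v,D \right)} = D v$
$z = i \sqrt{107}$ ($z = \sqrt{\left(-18\right) 12 + 109} = \sqrt{-216 + 109} = \sqrt{-107} = i \sqrt{107} \approx 10.344 i$)
$V{\left(B,y \right)} = i \sqrt{107}$
$\left(304 + n{\left(-2 \right)} \left(-141\right)\right) - V{\left(220,-502 \right)} = \left(304 - -282\right) - i \sqrt{107} = \left(304 + 282\right) - i \sqrt{107} = 586 - i \sqrt{107}$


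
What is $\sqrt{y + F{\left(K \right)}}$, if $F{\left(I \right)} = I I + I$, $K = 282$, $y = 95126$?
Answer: $2 \sqrt{43733} \approx 418.25$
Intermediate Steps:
$F{\left(I \right)} = I + I^{2}$ ($F{\left(I \right)} = I^{2} + I = I + I^{2}$)
$\sqrt{y + F{\left(K \right)}} = \sqrt{95126 + 282 \left(1 + 282\right)} = \sqrt{95126 + 282 \cdot 283} = \sqrt{95126 + 79806} = \sqrt{174932} = 2 \sqrt{43733}$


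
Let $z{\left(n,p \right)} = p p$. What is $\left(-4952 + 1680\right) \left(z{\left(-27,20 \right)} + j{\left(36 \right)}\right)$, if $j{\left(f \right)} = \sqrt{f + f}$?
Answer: $-1308800 - 19632 \sqrt{2} \approx -1.3366 \cdot 10^{6}$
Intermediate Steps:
$j{\left(f \right)} = \sqrt{2} \sqrt{f}$ ($j{\left(f \right)} = \sqrt{2 f} = \sqrt{2} \sqrt{f}$)
$z{\left(n,p \right)} = p^{2}$
$\left(-4952 + 1680\right) \left(z{\left(-27,20 \right)} + j{\left(36 \right)}\right) = \left(-4952 + 1680\right) \left(20^{2} + \sqrt{2} \sqrt{36}\right) = - 3272 \left(400 + \sqrt{2} \cdot 6\right) = - 3272 \left(400 + 6 \sqrt{2}\right) = -1308800 - 19632 \sqrt{2}$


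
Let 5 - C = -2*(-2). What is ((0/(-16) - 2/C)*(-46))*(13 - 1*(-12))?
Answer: 2300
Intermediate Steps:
C = 1 (C = 5 - (-2)*(-2) = 5 - 1*4 = 5 - 4 = 1)
((0/(-16) - 2/C)*(-46))*(13 - 1*(-12)) = ((0/(-16) - 2/1)*(-46))*(13 - 1*(-12)) = ((0*(-1/16) - 2*1)*(-46))*(13 + 12) = ((0 - 2)*(-46))*25 = -2*(-46)*25 = 92*25 = 2300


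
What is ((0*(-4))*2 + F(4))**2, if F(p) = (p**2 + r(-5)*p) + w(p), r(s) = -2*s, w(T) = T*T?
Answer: 5184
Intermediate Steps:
w(T) = T**2
F(p) = 2*p**2 + 10*p (F(p) = (p**2 + (-2*(-5))*p) + p**2 = (p**2 + 10*p) + p**2 = 2*p**2 + 10*p)
((0*(-4))*2 + F(4))**2 = ((0*(-4))*2 + 2*4*(5 + 4))**2 = (0*2 + 2*4*9)**2 = (0 + 72)**2 = 72**2 = 5184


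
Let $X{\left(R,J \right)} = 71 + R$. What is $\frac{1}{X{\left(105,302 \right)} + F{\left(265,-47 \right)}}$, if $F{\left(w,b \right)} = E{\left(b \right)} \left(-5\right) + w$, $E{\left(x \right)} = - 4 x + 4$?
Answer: $- \frac{1}{519} \approx -0.0019268$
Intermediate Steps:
$E{\left(x \right)} = 4 - 4 x$
$F{\left(w,b \right)} = -20 + w + 20 b$ ($F{\left(w,b \right)} = \left(4 - 4 b\right) \left(-5\right) + w = \left(-20 + 20 b\right) + w = -20 + w + 20 b$)
$\frac{1}{X{\left(105,302 \right)} + F{\left(265,-47 \right)}} = \frac{1}{\left(71 + 105\right) + \left(-20 + 265 + 20 \left(-47\right)\right)} = \frac{1}{176 - 695} = \frac{1}{-519} = - \frac{1}{519}$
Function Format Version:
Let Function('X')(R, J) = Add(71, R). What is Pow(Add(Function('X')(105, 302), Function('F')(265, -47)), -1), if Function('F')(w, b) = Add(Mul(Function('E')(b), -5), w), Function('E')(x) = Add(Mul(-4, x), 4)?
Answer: Rational(-1, 519) ≈ -0.0019268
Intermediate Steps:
Function('E')(x) = Add(4, Mul(-4, x))
Function('F')(w, b) = Add(-20, w, Mul(20, b)) (Function('F')(w, b) = Add(Mul(Add(4, Mul(-4, b)), -5), w) = Add(Add(-20, Mul(20, b)), w) = Add(-20, w, Mul(20, b)))
Pow(Add(Function('X')(105, 302), Function('F')(265, -47)), -1) = Pow(Add(Add(71, 105), Add(-20, 265, Mul(20, -47))), -1) = Pow(Add(176, Add(-20, 265, -940)), -1) = Pow(Add(176, -695), -1) = Pow(-519, -1) = Rational(-1, 519)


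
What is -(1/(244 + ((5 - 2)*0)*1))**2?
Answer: -1/59536 ≈ -1.6797e-5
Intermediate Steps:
-(1/(244 + ((5 - 2)*0)*1))**2 = -(1/(244 + (3*0)*1))**2 = -(1/(244 + 0*1))**2 = -(1/(244 + 0))**2 = -(1/244)**2 = -1*1/59536 = -1/59536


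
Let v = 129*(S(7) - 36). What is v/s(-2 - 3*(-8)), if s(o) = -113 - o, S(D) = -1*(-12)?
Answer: 344/15 ≈ 22.933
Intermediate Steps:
S(D) = 12
v = -3096 (v = 129*(12 - 36) = 129*(-24) = -3096)
v/s(-2 - 3*(-8)) = -3096/(-113 - (-2 - 3*(-8))) = -3096/(-113 - (-2 + 24)) = -3096/(-113 - 1*22) = -3096/(-113 - 22) = -3096/(-135) = -3096*(-1/135) = 344/15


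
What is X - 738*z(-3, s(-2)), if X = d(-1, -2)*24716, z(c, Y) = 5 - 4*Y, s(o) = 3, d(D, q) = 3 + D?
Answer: 54598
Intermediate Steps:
X = 49432 (X = (3 - 1)*24716 = 2*24716 = 49432)
X - 738*z(-3, s(-2)) = 49432 - 738*(5 - 4*3) = 49432 - 738*(5 - 12) = 49432 - 738*(-7) = 49432 - 1*(-5166) = 49432 + 5166 = 54598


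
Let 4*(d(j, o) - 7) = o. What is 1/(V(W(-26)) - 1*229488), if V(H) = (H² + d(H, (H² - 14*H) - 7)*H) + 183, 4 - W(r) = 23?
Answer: -1/232022 ≈ -4.3099e-6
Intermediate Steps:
d(j, o) = 7 + o/4
W(r) = -19 (W(r) = 4 - 1*23 = 4 - 23 = -19)
V(H) = 183 + H² + H*(21/4 - 7*H/2 + H²/4) (V(H) = (H² + (7 + ((H² - 14*H) - 7)/4)*H) + 183 = (H² + (7 + (-7 + H² - 14*H)/4)*H) + 183 = (H² + (7 + (-7/4 - 7*H/2 + H²/4))*H) + 183 = (H² + (21/4 - 7*H/2 + H²/4)*H) + 183 = (H² + H*(21/4 - 7*H/2 + H²/4)) + 183 = 183 + H² + H*(21/4 - 7*H/2 + H²/4))
1/(V(W(-26)) - 1*229488) = 1/((183 - 5/2*(-19)² + (¼)*(-19)³ + (21/4)*(-19)) - 1*229488) = 1/((183 - 5/2*361 + (¼)*(-6859) - 399/4) - 229488) = 1/((183 - 1805/2 - 6859/4 - 399/4) - 229488) = 1/(-2534 - 229488) = 1/(-232022) = -1/232022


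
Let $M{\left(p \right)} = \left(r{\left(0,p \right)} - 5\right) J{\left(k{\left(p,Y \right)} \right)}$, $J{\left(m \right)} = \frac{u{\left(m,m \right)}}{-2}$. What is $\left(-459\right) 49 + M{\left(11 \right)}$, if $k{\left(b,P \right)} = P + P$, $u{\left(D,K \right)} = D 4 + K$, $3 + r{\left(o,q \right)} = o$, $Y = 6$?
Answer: $-22251$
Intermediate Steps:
$r{\left(o,q \right)} = -3 + o$
$u{\left(D,K \right)} = K + 4 D$ ($u{\left(D,K \right)} = 4 D + K = K + 4 D$)
$k{\left(b,P \right)} = 2 P$
$J{\left(m \right)} = - \frac{5 m}{2}$ ($J{\left(m \right)} = \frac{m + 4 m}{-2} = 5 m \left(- \frac{1}{2}\right) = - \frac{5 m}{2}$)
$M{\left(p \right)} = 240$ ($M{\left(p \right)} = \left(\left(-3 + 0\right) - 5\right) \left(- \frac{5 \cdot 2 \cdot 6}{2}\right) = \left(-3 - 5\right) \left(\left(- \frac{5}{2}\right) 12\right) = \left(-8\right) \left(-30\right) = 240$)
$\left(-459\right) 49 + M{\left(11 \right)} = \left(-459\right) 49 + 240 = -22491 + 240 = -22251$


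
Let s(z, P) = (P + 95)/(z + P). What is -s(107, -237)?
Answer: -71/65 ≈ -1.0923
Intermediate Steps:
s(z, P) = (95 + P)/(P + z)
-s(107, -237) = -(95 - 237)/(-237 + 107) = -(-142)/(-130) = -(-1)*(-142)/130 = -1*71/65 = -71/65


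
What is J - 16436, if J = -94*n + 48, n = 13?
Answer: -17610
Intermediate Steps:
J = -1174 (J = -94*13 + 48 = -1222 + 48 = -1174)
J - 16436 = -1174 - 16436 = -17610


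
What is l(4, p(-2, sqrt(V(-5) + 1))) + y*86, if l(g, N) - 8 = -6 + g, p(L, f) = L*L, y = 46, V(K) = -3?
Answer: 3962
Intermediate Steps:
p(L, f) = L**2
l(g, N) = 2 + g (l(g, N) = 8 + (-6 + g) = 2 + g)
l(4, p(-2, sqrt(V(-5) + 1))) + y*86 = (2 + 4) + 46*86 = 6 + 3956 = 3962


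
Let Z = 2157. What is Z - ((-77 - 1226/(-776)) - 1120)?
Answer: 1300739/388 ≈ 3352.4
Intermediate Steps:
Z - ((-77 - 1226/(-776)) - 1120) = 2157 - ((-77 - 1226/(-776)) - 1120) = 2157 - ((-77 - 1226*(-1/776)) - 1120) = 2157 - ((-77 + 613/388) - 1120) = 2157 - (-29263/388 - 1120) = 2157 - 1*(-463823/388) = 2157 + 463823/388 = 1300739/388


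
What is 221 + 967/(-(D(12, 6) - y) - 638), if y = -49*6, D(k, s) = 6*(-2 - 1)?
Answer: 201027/914 ≈ 219.94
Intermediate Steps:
D(k, s) = -18 (D(k, s) = 6*(-3) = -18)
y = -294
221 + 967/(-(D(12, 6) - y) - 638) = 221 + 967/(-(-18 - 1*(-294)) - 638) = 221 + 967/(-(-18 + 294) - 638) = 221 + 967/(-1*276 - 638) = 221 + 967/(-276 - 638) = 221 + 967/(-914) = 221 + 967*(-1/914) = 221 - 967/914 = 201027/914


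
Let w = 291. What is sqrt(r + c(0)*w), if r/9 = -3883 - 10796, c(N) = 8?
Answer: I*sqrt(129783) ≈ 360.25*I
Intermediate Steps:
r = -132111 (r = 9*(-3883 - 10796) = 9*(-14679) = -132111)
sqrt(r + c(0)*w) = sqrt(-132111 + 8*291) = sqrt(-132111 + 2328) = sqrt(-129783) = I*sqrt(129783)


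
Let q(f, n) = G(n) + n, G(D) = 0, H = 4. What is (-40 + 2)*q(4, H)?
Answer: -152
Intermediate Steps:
q(f, n) = n (q(f, n) = 0 + n = n)
(-40 + 2)*q(4, H) = (-40 + 2)*4 = -38*4 = -152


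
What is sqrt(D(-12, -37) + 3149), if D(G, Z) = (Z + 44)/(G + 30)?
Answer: sqrt(113378)/6 ≈ 56.119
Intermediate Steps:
D(G, Z) = (44 + Z)/(30 + G)
sqrt(D(-12, -37) + 3149) = sqrt((44 - 37)/(30 - 12) + 3149) = sqrt(7/18 + 3149) = sqrt(56689/18) = sqrt(113378)/6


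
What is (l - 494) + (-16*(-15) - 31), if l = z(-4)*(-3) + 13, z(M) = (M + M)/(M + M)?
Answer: -275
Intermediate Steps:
z(M) = 1 (z(M) = (2*M)/((2*M)) = (2*M)*(1/(2*M)) = 1)
l = 10 (l = 1*(-3) + 13 = -3 + 13 = 10)
(l - 494) + (-16*(-15) - 31) = (10 - 494) + (-16*(-15) - 31) = -484 + (240 - 31) = -484 + 209 = -275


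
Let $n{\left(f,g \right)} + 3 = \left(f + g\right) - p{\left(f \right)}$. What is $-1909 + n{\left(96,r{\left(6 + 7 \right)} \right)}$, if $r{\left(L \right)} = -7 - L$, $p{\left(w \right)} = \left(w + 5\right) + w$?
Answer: $-2033$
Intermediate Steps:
$p{\left(w \right)} = 5 + 2 w$ ($p{\left(w \right)} = \left(5 + w\right) + w = 5 + 2 w$)
$n{\left(f,g \right)} = -8 + g - f$ ($n{\left(f,g \right)} = -3 - \left(5 + f - g\right) = -8 + g - f$)
$-1909 + n{\left(96,r{\left(6 + 7 \right)} \right)} = -1909 - 124 = -2033$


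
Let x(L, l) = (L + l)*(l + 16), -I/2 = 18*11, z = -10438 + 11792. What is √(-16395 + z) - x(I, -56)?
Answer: -18080 + 13*I*√89 ≈ -18080.0 + 122.64*I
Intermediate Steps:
z = 1354
I = -396 (I = -36*11 = -2*198 = -396)
x(L, l) = (16 + l)*(L + l) (x(L, l) = (L + l)*(16 + l) = (16 + l)*(L + l))
√(-16395 + z) - x(I, -56) = √(-16395 + 1354) - ((-56)² + 16*(-396) + 16*(-56) - 396*(-56)) = √(-15041) - (3136 - 6336 - 896 + 22176) = 13*I*√89 - 1*18080 = 13*I*√89 - 18080 = -18080 + 13*I*√89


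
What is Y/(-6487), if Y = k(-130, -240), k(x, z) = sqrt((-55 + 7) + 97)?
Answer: -7/6487 ≈ -0.0010791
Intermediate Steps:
k(x, z) = 7 (k(x, z) = sqrt(-48 + 97) = sqrt(49) = 7)
Y = 7
Y/(-6487) = 7/(-6487) = 7*(-1/6487) = -7/6487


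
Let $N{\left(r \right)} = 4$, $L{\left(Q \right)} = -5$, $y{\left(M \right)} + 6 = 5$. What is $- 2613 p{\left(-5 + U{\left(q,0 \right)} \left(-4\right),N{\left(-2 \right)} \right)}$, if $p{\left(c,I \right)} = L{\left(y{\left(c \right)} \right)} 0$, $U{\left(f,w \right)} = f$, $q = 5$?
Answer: $0$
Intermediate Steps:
$y{\left(M \right)} = -1$ ($y{\left(M \right)} = -6 + 5 = -1$)
$p{\left(c,I \right)} = 0$ ($p{\left(c,I \right)} = \left(-5\right) 0 = 0$)
$- 2613 p{\left(-5 + U{\left(q,0 \right)} \left(-4\right),N{\left(-2 \right)} \right)} = \left(-2613\right) 0 = 0$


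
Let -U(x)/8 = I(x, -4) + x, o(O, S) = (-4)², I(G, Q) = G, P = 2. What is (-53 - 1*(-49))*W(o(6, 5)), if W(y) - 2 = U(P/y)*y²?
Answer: 2040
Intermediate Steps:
o(O, S) = 16
U(x) = -16*x (U(x) = -8*(x + x) = -16*x)
W(y) = 2 - 32*y (W(y) = 2 + (-32/y)*y² = 2 - 32*y)
(-53 - 1*(-49))*W(o(6, 5)) = (-53 - 1*(-49))*(2 - 32*16) = (-53 + 49)*(2 - 512) = -4*(-510) = 2040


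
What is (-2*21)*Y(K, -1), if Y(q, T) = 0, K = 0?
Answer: 0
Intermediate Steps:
(-2*21)*Y(K, -1) = -2*21*0 = -42*0 = 0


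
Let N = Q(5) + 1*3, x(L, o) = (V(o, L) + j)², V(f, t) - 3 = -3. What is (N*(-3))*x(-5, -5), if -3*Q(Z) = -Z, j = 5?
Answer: -350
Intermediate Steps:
V(f, t) = 0 (V(f, t) = 3 - 3 = 0)
Q(Z) = Z/3 (Q(Z) = -(-1)*Z/3 = Z/3)
x(L, o) = 25 (x(L, o) = (0 + 5)² = 5² = 25)
N = 14/3 (N = (⅓)*5 + 1*3 = 5/3 + 3 = 14/3 ≈ 4.6667)
(N*(-3))*x(-5, -5) = ((14/3)*(-3))*25 = -14*25 = -350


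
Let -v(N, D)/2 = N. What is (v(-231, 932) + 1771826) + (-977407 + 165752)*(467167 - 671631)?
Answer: 165956000208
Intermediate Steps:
v(N, D) = -2*N
(v(-231, 932) + 1771826) + (-977407 + 165752)*(467167 - 671631) = (-2*(-231) + 1771826) + (-977407 + 165752)*(467167 - 671631) = (462 + 1771826) - 811655*(-204464) = 1772288 + 165954227920 = 165956000208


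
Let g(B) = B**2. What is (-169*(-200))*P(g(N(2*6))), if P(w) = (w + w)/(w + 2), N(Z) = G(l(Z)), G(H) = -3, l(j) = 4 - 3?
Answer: 608400/11 ≈ 55309.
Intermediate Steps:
l(j) = 1
N(Z) = -3
P(w) = 2*w/(2 + w) (P(w) = (2*w)/(2 + w) = 2*w/(2 + w))
(-169*(-200))*P(g(N(2*6))) = (-169*(-200))*(2*(-3)**2/(2 + (-3)**2)) = 33800*(2*9/(2 + 9)) = 33800*(2*9/11) = 33800*(2*9*(1/11)) = 33800*(18/11) = 608400/11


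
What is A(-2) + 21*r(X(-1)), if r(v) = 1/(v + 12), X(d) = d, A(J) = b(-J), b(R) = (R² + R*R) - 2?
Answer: 87/11 ≈ 7.9091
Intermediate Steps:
b(R) = -2 + 2*R² (b(R) = (R² + R²) - 2 = 2*R² - 2 = -2 + 2*R²)
A(J) = -2 + 2*J² (A(J) = -2 + 2*(-J)² = -2 + 2*J²)
r(v) = 1/(12 + v)
A(-2) + 21*r(X(-1)) = (-2 + 2*(-2)²) + 21/(12 - 1) = (-2 + 2*4) + 21/11 = (-2 + 8) + 21*(1/11) = 6 + 21/11 = 87/11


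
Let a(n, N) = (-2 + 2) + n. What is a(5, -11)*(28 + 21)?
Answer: 245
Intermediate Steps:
a(n, N) = n (a(n, N) = 0 + n = n)
a(5, -11)*(28 + 21) = 5*(28 + 21) = 5*49 = 245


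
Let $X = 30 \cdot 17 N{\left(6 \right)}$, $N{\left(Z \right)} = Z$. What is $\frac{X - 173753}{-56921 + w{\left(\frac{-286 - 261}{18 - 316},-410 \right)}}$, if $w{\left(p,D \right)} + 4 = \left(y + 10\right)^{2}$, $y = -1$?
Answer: $\frac{170693}{56844} \approx 3.0028$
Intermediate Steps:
$X = 3060$ ($X = 30 \cdot 17 \cdot 6 = 510 \cdot 6 = 3060$)
$w{\left(p,D \right)} = 77$ ($w{\left(p,D \right)} = -4 + \left(-1 + 10\right)^{2} = -4 + 9^{2} = -4 + 81 = 77$)
$\frac{X - 173753}{-56921 + w{\left(\frac{-286 - 261}{18 - 316},-410 \right)}} = \frac{3060 - 173753}{-56921 + 77} = - \frac{170693}{-56844} = \left(-170693\right) \left(- \frac{1}{56844}\right) = \frac{170693}{56844}$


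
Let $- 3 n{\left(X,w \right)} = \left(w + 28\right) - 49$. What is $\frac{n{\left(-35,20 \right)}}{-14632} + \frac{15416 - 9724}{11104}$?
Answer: $\frac{3903827}{7615956} \approx 0.51259$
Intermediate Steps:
$n{\left(X,w \right)} = 7 - \frac{w}{3}$ ($n{\left(X,w \right)} = - \frac{\left(w + 28\right) - 49}{3} = - \frac{\left(28 + w\right) - 49}{3} = - \frac{-21 + w}{3} = 7 - \frac{w}{3}$)
$\frac{n{\left(-35,20 \right)}}{-14632} + \frac{15416 - 9724}{11104} = \frac{7 - \frac{20}{3}}{-14632} + \frac{15416 - 9724}{11104} = \left(7 - \frac{20}{3}\right) \left(- \frac{1}{14632}\right) + \left(15416 - 9724\right) \frac{1}{11104} = \frac{1}{3} \left(- \frac{1}{14632}\right) + 5692 \cdot \frac{1}{11104} = - \frac{1}{43896} + \frac{1423}{2776} = \frac{3903827}{7615956}$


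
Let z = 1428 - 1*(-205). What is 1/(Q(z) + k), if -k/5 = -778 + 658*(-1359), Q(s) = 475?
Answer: 1/4475475 ≈ 2.2344e-7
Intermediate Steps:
z = 1633 (z = 1428 + 205 = 1633)
k = 4475000 (k = -5*(-778 + 658*(-1359)) = -5*(-778 - 894222) = -5*(-895000) = 4475000)
1/(Q(z) + k) = 1/(475 + 4475000) = 1/4475475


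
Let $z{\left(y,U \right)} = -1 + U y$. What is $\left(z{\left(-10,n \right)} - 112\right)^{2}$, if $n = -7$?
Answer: $1849$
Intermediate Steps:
$\left(z{\left(-10,n \right)} - 112\right)^{2} = \left(\left(-1 - -70\right) - 112\right)^{2} = \left(\left(-1 + 70\right) - 112\right)^{2} = \left(69 - 112\right)^{2} = \left(-43\right)^{2} = 1849$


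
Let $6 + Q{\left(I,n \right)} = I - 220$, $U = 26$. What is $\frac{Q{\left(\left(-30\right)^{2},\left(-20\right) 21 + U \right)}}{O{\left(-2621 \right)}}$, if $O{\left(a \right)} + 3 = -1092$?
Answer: $- \frac{674}{1095} \approx -0.61553$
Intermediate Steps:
$O{\left(a \right)} = -1095$ ($O{\left(a \right)} = -3 - 1092 = -1095$)
$Q{\left(I,n \right)} = -226 + I$ ($Q{\left(I,n \right)} = -6 + \left(I - 220\right) = -6 + \left(-220 + I\right) = -226 + I$)
$\frac{Q{\left(\left(-30\right)^{2},\left(-20\right) 21 + U \right)}}{O{\left(-2621 \right)}} = \frac{-226 + \left(-30\right)^{2}}{-1095} = \left(-226 + 900\right) \left(- \frac{1}{1095}\right) = 674 \left(- \frac{1}{1095}\right) = - \frac{674}{1095}$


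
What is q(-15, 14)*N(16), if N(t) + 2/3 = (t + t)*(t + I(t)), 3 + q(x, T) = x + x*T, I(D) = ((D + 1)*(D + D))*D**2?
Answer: -1016186728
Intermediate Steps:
I(D) = 2*D**3*(1 + D) (I(D) = ((1 + D)*(2*D))*D**2 = (2*D*(1 + D))*D**2 = 2*D**3*(1 + D))
q(x, T) = -3 + x + T*x (q(x, T) = -3 + (x + x*T) = -3 + (x + T*x) = -3 + x + T*x)
N(t) = -2/3 + 2*t*(t + 2*t**3*(1 + t)) (N(t) = -2/3 + (t + t)*(t + 2*t**3*(1 + t)) = -2/3 + (2*t)*(t + 2*t**3*(1 + t)) = -2/3 + 2*t*(t + 2*t**3*(1 + t)))
q(-15, 14)*N(16) = (-3 - 15 + 14*(-15))*(-2/3 + 2*16**2 + 4*16**4*(1 + 16)) = (-3 - 15 - 210)*(-2/3 + 2*256 + 4*65536*17) = -228*(-2/3 + 512 + 4456448) = -228*13370878/3 = -1016186728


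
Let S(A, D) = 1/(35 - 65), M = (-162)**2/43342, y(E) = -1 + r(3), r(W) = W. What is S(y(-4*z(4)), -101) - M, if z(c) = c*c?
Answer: -415331/650130 ≈ -0.63884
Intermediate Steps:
z(c) = c**2
y(E) = 2 (y(E) = -1 + 3 = 2)
M = 13122/21671 (M = 26244*(1/43342) = 13122/21671 ≈ 0.60551)
S(A, D) = -1/30 (S(A, D) = 1/(-30) = -1/30)
S(y(-4*z(4)), -101) - M = -1/30 - 1*13122/21671 = -1/30 - 13122/21671 = -415331/650130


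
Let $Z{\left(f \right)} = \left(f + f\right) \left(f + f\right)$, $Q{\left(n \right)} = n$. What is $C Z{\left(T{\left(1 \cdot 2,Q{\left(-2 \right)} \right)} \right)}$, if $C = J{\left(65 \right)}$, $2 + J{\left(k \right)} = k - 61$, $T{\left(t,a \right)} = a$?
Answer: $32$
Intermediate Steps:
$J{\left(k \right)} = -63 + k$ ($J{\left(k \right)} = -2 + \left(k - 61\right) = -2 + \left(-61 + k\right) = -63 + k$)
$C = 2$ ($C = -63 + 65 = 2$)
$Z{\left(f \right)} = 4 f^{2}$ ($Z{\left(f \right)} = 2 f 2 f = 4 f^{2}$)
$C Z{\left(T{\left(1 \cdot 2,Q{\left(-2 \right)} \right)} \right)} = 2 \cdot 4 \left(-2\right)^{2} = 2 \cdot 4 \cdot 4 = 2 \cdot 16 = 32$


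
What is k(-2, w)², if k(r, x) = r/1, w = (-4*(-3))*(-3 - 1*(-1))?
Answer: 4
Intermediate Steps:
w = -24 (w = 12*(-3 + 1) = 12*(-2) = -24)
k(r, x) = r (k(r, x) = r*1 = r)
k(-2, w)² = (-2)² = 4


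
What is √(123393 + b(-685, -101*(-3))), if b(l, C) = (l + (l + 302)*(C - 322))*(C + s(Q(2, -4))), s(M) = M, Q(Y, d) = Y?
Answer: √2133953 ≈ 1460.8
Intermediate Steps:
b(l, C) = (2 + C)*(l + (-322 + C)*(302 + l)) (b(l, C) = (l + (l + 302)*(C - 322))*(C + 2) = (l + (302 + l)*(-322 + C))*(2 + C) = (l + (-322 + C)*(302 + l))*(2 + C) = (2 + C)*(l + (-322 + C)*(302 + l)))
√(123393 + b(-685, -101*(-3))) = √(123393 + (-194488 - (-9760640)*(-3) - 642*(-685) + 302*(-101*(-3))² - 685*(-101*(-3))² - 319*(-101*(-3))*(-685))) = √(123393 + (-194488 - 96640*303 + 439770 + 302*303² - 685*303² - 319*303*(-685))) = √(123393 + (-194488 - 29281920 + 439770 + 302*91809 - 685*91809 + 66210045)) = √(123393 + (-194488 - 29281920 + 439770 + 27726318 - 62889165 + 66210045)) = √(123393 + 2010560) = √2133953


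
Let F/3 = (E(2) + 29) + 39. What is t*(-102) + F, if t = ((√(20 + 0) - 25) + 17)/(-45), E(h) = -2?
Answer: 2698/15 + 68*√5/15 ≈ 190.00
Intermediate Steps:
t = 8/45 - 2*√5/45 (t = ((√20 - 25) + 17)*(-1/45) = ((2*√5 - 25) + 17)*(-1/45) = ((-25 + 2*√5) + 17)*(-1/45) = (-8 + 2*√5)*(-1/45) = 8/45 - 2*√5/45 ≈ 0.078397)
F = 198 (F = 3*((-2 + 29) + 39) = 3*(27 + 39) = 3*66 = 198)
t*(-102) + F = (8/45 - 2*√5/45)*(-102) + 198 = (-272/15 + 68*√5/15) + 198 = 2698/15 + 68*√5/15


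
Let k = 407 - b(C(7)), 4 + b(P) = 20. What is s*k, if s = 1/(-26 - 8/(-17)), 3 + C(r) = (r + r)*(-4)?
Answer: -6647/434 ≈ -15.316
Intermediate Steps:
C(r) = -3 - 8*r (C(r) = -3 + (r + r)*(-4) = -3 + (2*r)*(-4) = -3 - 8*r)
b(P) = 16 (b(P) = -4 + 20 = 16)
s = -17/434 (s = 1/(-26 - 8*(-1/17)) = 1/(-26 + 8/17) = 1/(-434/17) = -17/434 ≈ -0.039171)
k = 391 (k = 407 - 1*16 = 407 - 16 = 391)
s*k = -17/434*391 = -6647/434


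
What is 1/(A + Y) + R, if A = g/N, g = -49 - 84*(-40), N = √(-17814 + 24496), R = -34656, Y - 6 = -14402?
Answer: -47991590698038968/1384798897791 - 3311*√6682/1384798897791 ≈ -34656.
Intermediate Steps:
Y = -14396 (Y = 6 - 14402 = -14396)
N = √6682 ≈ 81.744
g = 3311 (g = -49 + 3360 = 3311)
A = 3311*√6682/6682 (A = 3311/(√6682) = 3311*(√6682/6682) = 3311*√6682/6682 ≈ 40.505)
1/(A + Y) + R = 1/(3311*√6682/6682 - 14396) - 34656 = 1/(-14396 + 3311*√6682/6682) - 34656 = -34656 + 1/(-14396 + 3311*√6682/6682)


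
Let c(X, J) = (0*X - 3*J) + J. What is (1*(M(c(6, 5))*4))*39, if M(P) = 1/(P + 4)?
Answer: -26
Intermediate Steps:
c(X, J) = -2*J (c(X, J) = (0 - 3*J) + J = -3*J + J = -2*J)
M(P) = 1/(4 + P)
(1*(M(c(6, 5))*4))*39 = (1*(4/(4 - 2*5)))*39 = (1*(4/(4 - 10)))*39 = (1*(4/(-6)))*39 = (1*(-1/6*4))*39 = (1*(-2/3))*39 = -2/3*39 = -26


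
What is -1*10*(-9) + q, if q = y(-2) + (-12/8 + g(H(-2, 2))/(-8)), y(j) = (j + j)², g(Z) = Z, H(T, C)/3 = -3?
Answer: 845/8 ≈ 105.63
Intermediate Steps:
H(T, C) = -9 (H(T, C) = 3*(-3) = -9)
y(j) = 4*j² (y(j) = (2*j)² = 4*j²)
q = 125/8 (q = 4*(-2)² + (-12/8 - 9/(-8)) = 4*4 + (-12*⅛ - 9*(-⅛)) = 16 + (-3/2 + 9/8) = 16 - 3/8 = 125/8 ≈ 15.625)
-1*10*(-9) + q = -1*10*(-9) + 125/8 = -10*(-9) + 125/8 = 90 + 125/8 = 845/8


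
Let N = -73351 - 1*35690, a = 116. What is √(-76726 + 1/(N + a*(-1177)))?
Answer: 3*I*√514116188959603/245573 ≈ 276.99*I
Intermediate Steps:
N = -109041 (N = -73351 - 35690 = -109041)
√(-76726 + 1/(N + a*(-1177))) = √(-76726 + 1/(-109041 + 116*(-1177))) = √(-76726 + 1/(-109041 - 136532)) = √(-76726 + 1/(-245573)) = √(-76726 - 1/245573) = √(-18841833999/245573) = 3*I*√514116188959603/245573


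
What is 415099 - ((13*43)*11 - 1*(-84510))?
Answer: 324440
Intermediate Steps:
415099 - ((13*43)*11 - 1*(-84510)) = 415099 - (559*11 + 84510) = 415099 - (6149 + 84510) = 415099 - 1*90659 = 415099 - 90659 = 324440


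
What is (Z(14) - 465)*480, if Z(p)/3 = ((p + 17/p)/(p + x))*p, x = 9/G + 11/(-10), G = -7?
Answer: -53330400/271 ≈ -1.9679e+5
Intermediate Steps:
x = -167/70 (x = 9/(-7) + 11/(-10) = 9*(-1/7) + 11*(-1/10) = -9/7 - 11/10 = -167/70 ≈ -2.3857)
Z(p) = 3*p*(p + 17/p)/(-167/70 + p) (Z(p) = 3*(((p + 17/p)/(p - 167/70))*p) = 3*(((p + 17/p)/(-167/70 + p))*p) = 3*(p*(p + 17/p)/(-167/70 + p)) = 3*p*(p + 17/p)/(-167/70 + p))
(Z(14) - 465)*480 = (210*(17 + 14**2)/(-167 + 70*14) - 465)*480 = (210*(17 + 196)/(-167 + 980) - 465)*480 = (210*213/813 - 465)*480 = (210*(1/813)*213 - 465)*480 = (14910/271 - 465)*480 = -111105/271*480 = -53330400/271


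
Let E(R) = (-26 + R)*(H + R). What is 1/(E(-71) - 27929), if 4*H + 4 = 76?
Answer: -1/22788 ≈ -4.3883e-5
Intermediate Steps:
H = 18 (H = -1 + (¼)*76 = -1 + 19 = 18)
E(R) = (-26 + R)*(18 + R)
1/(E(-71) - 27929) = 1/((-468 + (-71)² - 8*(-71)) - 27929) = 1/((-468 + 5041 + 568) - 27929) = 1/(5141 - 27929) = 1/(-22788) = -1/22788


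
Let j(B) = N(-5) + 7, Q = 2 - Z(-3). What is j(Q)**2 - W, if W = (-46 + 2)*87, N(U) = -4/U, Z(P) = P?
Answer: 97221/25 ≈ 3888.8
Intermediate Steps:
W = -3828 (W = -44*87 = -3828)
Q = 5 (Q = 2 - 1*(-3) = 2 + 3 = 5)
j(B) = 39/5 (j(B) = -4/(-5) + 7 = -4*(-1/5) + 7 = 4/5 + 7 = 39/5)
j(Q)**2 - W = (39/5)**2 - 1*(-3828) = 1521/25 + 3828 = 97221/25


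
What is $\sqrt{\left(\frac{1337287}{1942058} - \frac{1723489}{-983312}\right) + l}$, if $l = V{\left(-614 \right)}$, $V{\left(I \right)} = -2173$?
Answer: $\frac{3 i \sqrt{13742195291686340604129367}}{238706117012} \approx 46.589 i$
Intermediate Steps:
$l = -2173$
$\sqrt{\left(\frac{1337287}{1942058} - \frac{1723489}{-983312}\right) + l} = \sqrt{\left(\frac{1337287}{1942058} - \frac{1723489}{-983312}\right) - 2173} = \sqrt{\left(1337287 \cdot \frac{1}{1942058} - - \frac{1723489}{983312}\right) - 2173} = \sqrt{\left(\frac{1337287}{1942058} + \frac{1723489}{983312}\right) - 2173} = \sqrt{\frac{2331042977453}{954824468048} - 2173} = \sqrt{- \frac{2072502526090851}{954824468048}} = \frac{3 i \sqrt{13742195291686340604129367}}{238706117012}$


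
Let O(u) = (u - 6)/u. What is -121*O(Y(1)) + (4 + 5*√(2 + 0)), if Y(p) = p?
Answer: 609 + 5*√2 ≈ 616.07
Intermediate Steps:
O(u) = (-6 + u)/u
-121*O(Y(1)) + (4 + 5*√(2 + 0)) = -121*(-6 + 1)/1 + (4 + 5*√(2 + 0)) = -121*(-5) + (4 + 5*√2) = 605 + (4 + 5*√2) = 609 + 5*√2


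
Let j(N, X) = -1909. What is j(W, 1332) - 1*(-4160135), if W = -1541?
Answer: 4158226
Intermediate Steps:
j(W, 1332) - 1*(-4160135) = -1909 - 1*(-4160135) = -1909 + 4160135 = 4158226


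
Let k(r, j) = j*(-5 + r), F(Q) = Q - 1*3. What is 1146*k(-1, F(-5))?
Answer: 55008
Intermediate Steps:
F(Q) = -3 + Q (F(Q) = Q - 3 = -3 + Q)
1146*k(-1, F(-5)) = 1146*((-3 - 5)*(-5 - 1)) = 1146*(-8*(-6)) = 1146*48 = 55008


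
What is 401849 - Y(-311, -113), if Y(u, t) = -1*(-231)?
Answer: 401618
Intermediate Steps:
Y(u, t) = 231
401849 - Y(-311, -113) = 401849 - 1*231 = 401849 - 231 = 401618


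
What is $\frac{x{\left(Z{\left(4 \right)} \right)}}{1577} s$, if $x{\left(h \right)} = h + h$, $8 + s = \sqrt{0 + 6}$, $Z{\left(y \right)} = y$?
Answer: $- \frac{64}{1577} + \frac{8 \sqrt{6}}{1577} \approx -0.028157$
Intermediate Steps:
$s = -8 + \sqrt{6}$ ($s = -8 + \sqrt{0 + 6} = -8 + \sqrt{6} \approx -5.5505$)
$x{\left(h \right)} = 2 h$
$\frac{x{\left(Z{\left(4 \right)} \right)}}{1577} s = \frac{2 \cdot 4}{1577} \left(-8 + \sqrt{6}\right) = 8 \cdot \frac{1}{1577} \left(-8 + \sqrt{6}\right) = \frac{8 \left(-8 + \sqrt{6}\right)}{1577} = - \frac{64}{1577} + \frac{8 \sqrt{6}}{1577}$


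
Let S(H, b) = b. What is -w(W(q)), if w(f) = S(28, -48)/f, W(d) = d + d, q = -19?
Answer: -24/19 ≈ -1.2632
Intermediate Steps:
W(d) = 2*d
w(f) = -48/f
-w(W(q)) = -(-48)/(2*(-19)) = -(-48)/(-38) = -(-48)*(-1)/38 = -1*24/19 = -24/19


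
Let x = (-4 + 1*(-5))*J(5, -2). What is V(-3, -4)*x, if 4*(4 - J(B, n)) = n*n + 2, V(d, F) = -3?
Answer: 135/2 ≈ 67.500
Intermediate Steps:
J(B, n) = 7/2 - n²/4 (J(B, n) = 4 - (n*n + 2)/4 = 4 - (n² + 2)/4 = 4 - (2 + n²)/4 = 4 + (-½ - n²/4) = 7/2 - n²/4)
x = -45/2 (x = (-4 + 1*(-5))*(7/2 - ¼*(-2)²) = (-4 - 5)*(7/2 - ¼*4) = -9*(7/2 - 1) = -9*5/2 = -45/2 ≈ -22.500)
V(-3, -4)*x = -3*(-45/2) = 135/2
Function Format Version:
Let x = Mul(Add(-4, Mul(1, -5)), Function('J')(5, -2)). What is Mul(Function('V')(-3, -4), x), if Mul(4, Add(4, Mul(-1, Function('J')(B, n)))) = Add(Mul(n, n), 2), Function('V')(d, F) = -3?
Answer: Rational(135, 2) ≈ 67.500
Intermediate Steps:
Function('J')(B, n) = Add(Rational(7, 2), Mul(Rational(-1, 4), Pow(n, 2))) (Function('J')(B, n) = Add(4, Mul(Rational(-1, 4), Add(Mul(n, n), 2))) = Add(4, Mul(Rational(-1, 4), Add(Pow(n, 2), 2))) = Add(4, Mul(Rational(-1, 4), Add(2, Pow(n, 2)))) = Add(4, Add(Rational(-1, 2), Mul(Rational(-1, 4), Pow(n, 2)))) = Add(Rational(7, 2), Mul(Rational(-1, 4), Pow(n, 2))))
x = Rational(-45, 2) (x = Mul(Add(-4, Mul(1, -5)), Add(Rational(7, 2), Mul(Rational(-1, 4), Pow(-2, 2)))) = Mul(Add(-4, -5), Add(Rational(7, 2), Mul(Rational(-1, 4), 4))) = Mul(-9, Add(Rational(7, 2), -1)) = Mul(-9, Rational(5, 2)) = Rational(-45, 2) ≈ -22.500)
Mul(Function('V')(-3, -4), x) = Mul(-3, Rational(-45, 2)) = Rational(135, 2)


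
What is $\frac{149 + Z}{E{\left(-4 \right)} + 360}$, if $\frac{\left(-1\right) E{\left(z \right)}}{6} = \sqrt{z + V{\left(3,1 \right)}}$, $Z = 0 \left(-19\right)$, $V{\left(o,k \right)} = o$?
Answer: $\frac{1490}{3601} + \frac{149 i}{21606} \approx 0.41377 + 0.0068962 i$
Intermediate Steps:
$Z = 0$
$E{\left(z \right)} = - 6 \sqrt{3 + z}$ ($E{\left(z \right)} = - 6 \sqrt{z + 3} = - 6 \sqrt{3 + z}$)
$\frac{149 + Z}{E{\left(-4 \right)} + 360} = \frac{149 + 0}{- 6 \sqrt{3 - 4} + 360} = \frac{149}{- 6 \sqrt{-1} + 360} = \frac{149}{- 6 i + 360} = \frac{149}{360 - 6 i} = 149 \frac{360 + 6 i}{129636} = \frac{149 \left(360 + 6 i\right)}{129636}$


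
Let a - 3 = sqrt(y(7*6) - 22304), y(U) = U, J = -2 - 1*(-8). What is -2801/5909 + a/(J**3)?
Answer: -195763/425448 + I*sqrt(22262)/216 ≈ -0.46013 + 0.69076*I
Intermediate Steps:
J = 6 (J = -2 + 8 = 6)
a = 3 + I*sqrt(22262) (a = 3 + sqrt(7*6 - 22304) = 3 + sqrt(42 - 22304) = 3 + sqrt(-22262) = 3 + I*sqrt(22262) ≈ 3.0 + 149.2*I)
-2801/5909 + a/(J**3) = -2801/5909 + (3 + I*sqrt(22262))/(6**3) = -2801*1/5909 + (3 + I*sqrt(22262))/216 = -2801/5909 + (3 + I*sqrt(22262))*(1/216) = -2801/5909 + (1/72 + I*sqrt(22262)/216) = -195763/425448 + I*sqrt(22262)/216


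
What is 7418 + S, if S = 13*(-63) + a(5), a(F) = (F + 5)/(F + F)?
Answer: 6600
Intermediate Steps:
a(F) = (5 + F)/(2*F) (a(F) = (5 + F)/((2*F)) = (5 + F)*(1/(2*F)) = (5 + F)/(2*F))
S = -818 (S = 13*(-63) + (1/2)*(5 + 5)/5 = -819 + (1/2)*(1/5)*10 = -819 + 1 = -818)
7418 + S = 7418 - 818 = 6600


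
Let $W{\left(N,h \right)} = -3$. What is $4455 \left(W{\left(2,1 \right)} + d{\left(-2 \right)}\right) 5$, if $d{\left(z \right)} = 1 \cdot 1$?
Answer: $-44550$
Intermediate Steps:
$d{\left(z \right)} = 1$
$4455 \left(W{\left(2,1 \right)} + d{\left(-2 \right)}\right) 5 = 4455 \left(-3 + 1\right) 5 = 4455 \left(\left(-2\right) 5\right) = 4455 \left(-10\right) = -44550$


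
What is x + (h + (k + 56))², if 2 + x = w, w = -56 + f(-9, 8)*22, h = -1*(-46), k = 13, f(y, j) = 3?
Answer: 13233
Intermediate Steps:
h = 46
w = 10 (w = -56 + 3*22 = -56 + 66 = 10)
x = 8 (x = -2 + 10 = 8)
x + (h + (k + 56))² = 8 + (46 + (13 + 56))² = 8 + (46 + 69)² = 8 + 115² = 8 + 13225 = 13233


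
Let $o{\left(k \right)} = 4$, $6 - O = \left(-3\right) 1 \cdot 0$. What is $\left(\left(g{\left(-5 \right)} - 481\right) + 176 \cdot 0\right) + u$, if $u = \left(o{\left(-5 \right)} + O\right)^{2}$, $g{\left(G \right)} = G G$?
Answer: $-356$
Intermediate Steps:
$g{\left(G \right)} = G^{2}$
$O = 6$ ($O = 6 - \left(-3\right) 1 \cdot 0 = 6 - \left(-3\right) 0 = 6 - 0 = 6 + 0 = 6$)
$u = 100$ ($u = \left(4 + 6\right)^{2} = 10^{2} = 100$)
$\left(\left(g{\left(-5 \right)} - 481\right) + 176 \cdot 0\right) + u = \left(\left(\left(-5\right)^{2} - 481\right) + 176 \cdot 0\right) + 100 = \left(\left(25 - 481\right) + 0\right) + 100 = \left(-456 + 0\right) + 100 = -456 + 100 = -356$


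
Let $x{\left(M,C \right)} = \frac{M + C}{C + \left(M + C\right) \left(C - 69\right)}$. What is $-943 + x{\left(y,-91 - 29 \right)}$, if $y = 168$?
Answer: $- \frac{361171}{383} \approx -943.0$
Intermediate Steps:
$x{\left(M,C \right)} = \frac{C + M}{C + \left(-69 + C\right) \left(C + M\right)}$ ($x{\left(M,C \right)} = \frac{C + M}{C + \left(C + M\right) \left(-69 + C\right)} = \frac{C + M}{C + \left(-69 + C\right) \left(C + M\right)}$)
$-943 + x{\left(y,-91 - 29 \right)} = -943 + \frac{\left(-91 - 29\right) + 168}{\left(-91 - 29\right)^{2} - 11592 - 68 \left(-91 - 29\right) + \left(-91 - 29\right) 168} = -943 + \frac{-120 + 168}{\left(-120\right)^{2} - 11592 - -8160 - 20160} = -943 + \frac{1}{14400 - 11592 + 8160 - 20160} \cdot 48 = -943 + \frac{1}{-9192} \cdot 48 = -943 - \frac{2}{383} = - \frac{361171}{383}$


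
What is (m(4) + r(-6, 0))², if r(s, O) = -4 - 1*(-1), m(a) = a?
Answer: 1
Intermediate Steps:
r(s, O) = -3 (r(s, O) = -4 + 1 = -3)
(m(4) + r(-6, 0))² = (4 - 3)² = 1² = 1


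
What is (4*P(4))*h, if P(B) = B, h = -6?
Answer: -96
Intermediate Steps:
(4*P(4))*h = (4*4)*(-6) = 16*(-6) = -96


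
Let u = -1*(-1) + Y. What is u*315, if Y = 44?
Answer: 14175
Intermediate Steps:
u = 45 (u = -1*(-1) + 44 = 1 + 44 = 45)
u*315 = 45*315 = 14175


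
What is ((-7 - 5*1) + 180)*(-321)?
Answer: -53928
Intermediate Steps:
((-7 - 5*1) + 180)*(-321) = ((-7 - 5) + 180)*(-321) = (-12 + 180)*(-321) = 168*(-321) = -53928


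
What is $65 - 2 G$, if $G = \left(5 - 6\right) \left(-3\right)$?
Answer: $59$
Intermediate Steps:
$G = 3$ ($G = \left(-1\right) \left(-3\right) = 3$)
$65 - 2 G = 65 - 6 = 59$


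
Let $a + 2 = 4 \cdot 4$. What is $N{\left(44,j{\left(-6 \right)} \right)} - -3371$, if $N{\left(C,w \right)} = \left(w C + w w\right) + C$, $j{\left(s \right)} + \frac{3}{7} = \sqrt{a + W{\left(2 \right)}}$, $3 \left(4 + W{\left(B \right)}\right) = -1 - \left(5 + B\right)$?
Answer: $\frac{500338}{147} + \frac{302 \sqrt{66}}{21} \approx 3520.5$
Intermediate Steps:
$a = 14$ ($a = -2 + 4 \cdot 4 = -2 + 16 = 14$)
$W{\left(B \right)} = -6 - \frac{B}{3}$ ($W{\left(B \right)} = -4 + \frac{-1 - \left(5 + B\right)}{3} = -4 + \frac{-6 - B}{3} = -4 - \left(2 + \frac{B}{3}\right) = -6 - \frac{B}{3}$)
$j{\left(s \right)} = - \frac{3}{7} + \frac{\sqrt{66}}{3}$ ($j{\left(s \right)} = - \frac{3}{7} + \sqrt{14 - \frac{20}{3}} = - \frac{3}{7} + \sqrt{\frac{22}{3}} = - \frac{3}{7} + \frac{\sqrt{66}}{3}$)
$N{\left(C,w \right)} = C + w^{2} + C w$ ($N{\left(C,w \right)} = \left(C w + w^{2}\right) + C = \left(w^{2} + C w\right) + C = C + w^{2} + C w$)
$N{\left(44,j{\left(-6 \right)} \right)} - -3371 = \left(44 + \left(- \frac{3}{7} + \frac{\sqrt{66}}{3}\right)^{2} + 44 \left(- \frac{3}{7} + \frac{\sqrt{66}}{3}\right)\right) - -3371 = \left(44 + \left(- \frac{3}{7} + \frac{\sqrt{66}}{3}\right)^{2} - \left(\frac{132}{7} - \frac{44 \sqrt{66}}{3}\right)\right) + 3371 = \left(\frac{176}{7} + \left(- \frac{3}{7} + \frac{\sqrt{66}}{3}\right)^{2} + \frac{44 \sqrt{66}}{3}\right) + 3371 = \frac{23773}{7} + \left(- \frac{3}{7} + \frac{\sqrt{66}}{3}\right)^{2} + \frac{44 \sqrt{66}}{3}$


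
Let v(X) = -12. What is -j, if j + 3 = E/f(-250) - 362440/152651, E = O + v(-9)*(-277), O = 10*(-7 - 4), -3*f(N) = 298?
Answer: 858169028/22744999 ≈ 37.730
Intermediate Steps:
f(N) = -298/3 (f(N) = -1/3*298 = -298/3)
O = -110 (O = 10*(-11) = -110)
E = 3214 (E = -110 - 12*(-277) = -110 + 3324 = 3214)
j = -858169028/22744999 (j = -3 + (3214/(-298/3) - 362440/152651) = -3 + (3214*(-3/298) - 362440*1/152651) = -3 + (-4821/149 - 362440/152651) = -3 - 789934031/22744999 = -858169028/22744999 ≈ -37.730)
-j = -1*(-858169028/22744999) = 858169028/22744999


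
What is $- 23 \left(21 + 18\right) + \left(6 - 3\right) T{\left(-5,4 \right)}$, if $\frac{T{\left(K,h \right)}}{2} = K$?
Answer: $-927$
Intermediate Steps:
$T{\left(K,h \right)} = 2 K$
$- 23 \left(21 + 18\right) + \left(6 - 3\right) T{\left(-5,4 \right)} = - 23 \left(21 + 18\right) + \left(6 - 3\right) 2 \left(-5\right) = \left(-23\right) 39 + 3 \left(-10\right) = -897 - 30 = -927$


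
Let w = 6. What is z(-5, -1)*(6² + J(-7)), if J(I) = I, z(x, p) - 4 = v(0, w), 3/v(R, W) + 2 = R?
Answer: 145/2 ≈ 72.500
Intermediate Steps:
v(R, W) = 3/(-2 + R)
z(x, p) = 5/2 (z(x, p) = 4 + 3/(-2 + 0) = 4 + 3/(-2) = 4 + 3*(-½) = 4 - 3/2 = 5/2)
z(-5, -1)*(6² + J(-7)) = 5*(6² - 7)/2 = 5*(36 - 7)/2 = (5/2)*29 = 145/2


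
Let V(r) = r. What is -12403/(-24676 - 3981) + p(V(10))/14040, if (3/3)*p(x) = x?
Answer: 17442469/40234428 ≈ 0.43352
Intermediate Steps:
p(x) = x
-12403/(-24676 - 3981) + p(V(10))/14040 = -12403/(-24676 - 3981) + 10/14040 = -12403/(-28657) + 10*(1/14040) = -12403*(-1/28657) + 1/1404 = 12403/28657 + 1/1404 = 17442469/40234428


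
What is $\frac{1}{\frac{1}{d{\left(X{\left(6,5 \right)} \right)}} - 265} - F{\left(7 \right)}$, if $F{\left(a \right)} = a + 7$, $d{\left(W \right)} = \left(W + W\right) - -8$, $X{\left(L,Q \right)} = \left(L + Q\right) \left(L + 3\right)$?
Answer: $- \frac{764452}{54589} \approx -14.004$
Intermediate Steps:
$X{\left(L,Q \right)} = \left(3 + L\right) \left(L + Q\right)$ ($X{\left(L,Q \right)} = \left(L + Q\right) \left(3 + L\right) = \left(3 + L\right) \left(L + Q\right)$)
$d{\left(W \right)} = 8 + 2 W$ ($d{\left(W \right)} = 2 W + 8 = 8 + 2 W$)
$F{\left(a \right)} = 7 + a$
$\frac{1}{\frac{1}{d{\left(X{\left(6,5 \right)} \right)}} - 265} - F{\left(7 \right)} = \frac{1}{\frac{1}{8 + 2 \left(6^{2} + 3 \cdot 6 + 3 \cdot 5 + 6 \cdot 5\right)} - 265} - \left(7 + 7\right) = \frac{1}{\frac{1}{8 + 2 \left(36 + 18 + 15 + 30\right)} - 265} - 14 = \frac{1}{\frac{1}{8 + 2 \cdot 99} - 265} - 14 = \frac{1}{\frac{1}{8 + 198} - 265} - 14 = \frac{1}{\frac{1}{206} - 265} - 14 = \frac{1}{- \frac{54589}{206}} - 14 = - \frac{206}{54589} - 14 = - \frac{764452}{54589}$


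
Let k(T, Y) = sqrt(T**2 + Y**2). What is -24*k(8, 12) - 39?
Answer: -39 - 96*sqrt(13) ≈ -385.13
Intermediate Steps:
-24*k(8, 12) - 39 = -24*sqrt(8**2 + 12**2) - 39 = -24*sqrt(64 + 144) - 39 = -96*sqrt(13) - 39 = -39 - 96*sqrt(13)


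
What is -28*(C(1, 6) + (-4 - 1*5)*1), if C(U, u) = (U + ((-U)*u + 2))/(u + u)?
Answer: 259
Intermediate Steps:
C(U, u) = (2 + U - U*u)/(2*u) (C(U, u) = (U + (-U*u + 2))/((2*u)) = (U + (2 - U*u))*(1/(2*u)) = (2 + U - U*u)*(1/(2*u)) = (2 + U - U*u)/(2*u))
-28*(C(1, 6) + (-4 - 1*5)*1) = -28*((½)*(2 + 1 - 1*1*6)/6 + (-4 - 1*5)*1) = -28*((½)*(⅙)*(2 + 1 - 6) + (-4 - 5)*1) = -28*((½)*(⅙)*(-3) - 9*1) = -28*(-¼ - 9) = -28*(-37/4) = 259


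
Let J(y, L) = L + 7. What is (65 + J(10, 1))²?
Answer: 5329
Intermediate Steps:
J(y, L) = 7 + L
(65 + J(10, 1))² = (65 + (7 + 1))² = (65 + 8)² = 73² = 5329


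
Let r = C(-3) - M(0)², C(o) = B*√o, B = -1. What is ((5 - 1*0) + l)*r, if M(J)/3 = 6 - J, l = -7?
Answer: 648 + 2*I*√3 ≈ 648.0 + 3.4641*I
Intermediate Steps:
M(J) = 18 - 3*J (M(J) = 3*(6 - J) = 18 - 3*J)
C(o) = -√o
r = -324 - I*√3 (r = -√(-3) - (18 - 3*0)² = -I*√3 - (18 + 0)² = -I*√3 - 1*18² = -I*√3 - 1*324 = -I*√3 - 324 = -324 - I*√3 ≈ -324.0 - 1.732*I)
((5 - 1*0) + l)*r = ((5 - 1*0) - 7)*(-324 - I*√3) = ((5 + 0) - 7)*(-324 - I*√3) = (5 - 7)*(-324 - I*√3) = -2*(-324 - I*√3) = 648 + 2*I*√3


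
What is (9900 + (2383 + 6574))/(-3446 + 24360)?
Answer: 18857/20914 ≈ 0.90164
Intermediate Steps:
(9900 + (2383 + 6574))/(-3446 + 24360) = (9900 + 8957)/20914 = 18857*(1/20914) = 18857/20914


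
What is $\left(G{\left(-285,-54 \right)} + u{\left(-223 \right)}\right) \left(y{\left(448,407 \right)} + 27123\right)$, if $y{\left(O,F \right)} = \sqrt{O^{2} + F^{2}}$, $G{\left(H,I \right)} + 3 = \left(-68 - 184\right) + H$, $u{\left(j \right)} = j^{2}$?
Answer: $1334153247 + 49189 \sqrt{366353} \approx 1.3639 \cdot 10^{9}$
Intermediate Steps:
$G{\left(H,I \right)} = -255 + H$ ($G{\left(H,I \right)} = -3 + \left(\left(-68 - 184\right) + H\right) = -3 + \left(-252 + H\right) = -255 + H$)
$y{\left(O,F \right)} = \sqrt{F^{2} + O^{2}}$
$\left(G{\left(-285,-54 \right)} + u{\left(-223 \right)}\right) \left(y{\left(448,407 \right)} + 27123\right) = \left(\left(-255 - 285\right) + \left(-223\right)^{2}\right) \left(\sqrt{407^{2} + 448^{2}} + 27123\right) = \left(-540 + 49729\right) \left(\sqrt{165649 + 200704} + 27123\right) = 49189 \left(\sqrt{366353} + 27123\right) = 49189 \left(27123 + \sqrt{366353}\right) = 1334153247 + 49189 \sqrt{366353}$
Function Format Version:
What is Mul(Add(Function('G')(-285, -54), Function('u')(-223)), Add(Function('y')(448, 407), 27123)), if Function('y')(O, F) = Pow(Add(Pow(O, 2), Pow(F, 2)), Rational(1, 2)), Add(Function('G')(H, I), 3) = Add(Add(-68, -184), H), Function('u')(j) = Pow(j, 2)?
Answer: Add(1334153247, Mul(49189, Pow(366353, Rational(1, 2)))) ≈ 1.3639e+9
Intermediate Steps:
Function('G')(H, I) = Add(-255, H) (Function('G')(H, I) = Add(-3, Add(Add(-68, -184), H)) = Add(-3, Add(-252, H)) = Add(-255, H))
Function('y')(O, F) = Pow(Add(Pow(F, 2), Pow(O, 2)), Rational(1, 2))
Mul(Add(Function('G')(-285, -54), Function('u')(-223)), Add(Function('y')(448, 407), 27123)) = Mul(Add(Add(-255, -285), Pow(-223, 2)), Add(Pow(Add(Pow(407, 2), Pow(448, 2)), Rational(1, 2)), 27123)) = Mul(Add(-540, 49729), Add(Pow(Add(165649, 200704), Rational(1, 2)), 27123)) = Mul(49189, Add(Pow(366353, Rational(1, 2)), 27123)) = Mul(49189, Add(27123, Pow(366353, Rational(1, 2)))) = Add(1334153247, Mul(49189, Pow(366353, Rational(1, 2))))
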